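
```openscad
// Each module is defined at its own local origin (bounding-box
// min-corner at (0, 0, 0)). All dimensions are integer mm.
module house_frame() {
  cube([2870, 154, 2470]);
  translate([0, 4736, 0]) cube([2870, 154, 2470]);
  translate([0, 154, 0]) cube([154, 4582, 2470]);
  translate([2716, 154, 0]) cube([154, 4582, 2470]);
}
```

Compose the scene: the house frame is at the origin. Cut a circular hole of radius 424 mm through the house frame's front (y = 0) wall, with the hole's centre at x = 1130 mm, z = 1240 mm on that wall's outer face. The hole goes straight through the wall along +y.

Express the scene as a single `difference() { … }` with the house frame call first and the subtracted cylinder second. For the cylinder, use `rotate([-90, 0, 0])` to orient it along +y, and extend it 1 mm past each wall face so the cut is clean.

difference() {
  house_frame();
  translate([1130, -1, 1240]) rotate([-90, 0, 0]) cylinder(h = 156, r = 424);
}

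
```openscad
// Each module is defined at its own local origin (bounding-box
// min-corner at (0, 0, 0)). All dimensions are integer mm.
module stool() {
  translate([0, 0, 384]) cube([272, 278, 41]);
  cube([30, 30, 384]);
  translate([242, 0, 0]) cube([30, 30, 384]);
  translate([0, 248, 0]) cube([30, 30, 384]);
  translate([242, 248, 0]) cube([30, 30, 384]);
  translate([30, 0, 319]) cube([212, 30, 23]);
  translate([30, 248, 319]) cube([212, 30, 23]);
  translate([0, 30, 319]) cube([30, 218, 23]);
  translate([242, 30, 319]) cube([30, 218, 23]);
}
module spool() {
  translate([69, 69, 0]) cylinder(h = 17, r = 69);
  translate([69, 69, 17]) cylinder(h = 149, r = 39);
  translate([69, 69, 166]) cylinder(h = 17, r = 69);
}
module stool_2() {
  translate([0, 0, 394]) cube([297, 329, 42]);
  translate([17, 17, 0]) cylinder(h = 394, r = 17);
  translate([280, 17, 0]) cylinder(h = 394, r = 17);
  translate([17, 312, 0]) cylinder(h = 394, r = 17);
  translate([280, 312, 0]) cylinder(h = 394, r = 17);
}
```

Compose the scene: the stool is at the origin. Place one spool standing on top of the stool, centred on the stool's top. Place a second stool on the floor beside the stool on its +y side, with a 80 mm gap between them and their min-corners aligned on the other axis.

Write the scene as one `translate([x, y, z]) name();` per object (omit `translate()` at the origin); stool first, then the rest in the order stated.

stool();
translate([67, 70, 425]) spool();
translate([0, 358, 0]) stool_2();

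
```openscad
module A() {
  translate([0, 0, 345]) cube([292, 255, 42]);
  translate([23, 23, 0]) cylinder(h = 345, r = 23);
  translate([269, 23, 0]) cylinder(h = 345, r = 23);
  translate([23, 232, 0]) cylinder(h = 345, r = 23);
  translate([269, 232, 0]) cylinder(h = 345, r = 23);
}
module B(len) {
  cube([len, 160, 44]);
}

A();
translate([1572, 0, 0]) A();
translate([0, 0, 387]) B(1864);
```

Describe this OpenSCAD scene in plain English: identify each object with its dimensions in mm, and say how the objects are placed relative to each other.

A is a simple wooden stool: a rectangular seat 292 mm (x) by 255 mm (y), 42 mm thick, top face at z = 387 mm, on four round legs, each 46 mm in diameter. The legs rest on z = 0, each leg's axis is inset half a diameter from the nearest pair of seat edges (so the leg's bounding box is flush with the corner).

B is a rectangular beam 1864 mm long (x), 160 mm deep (y), 44 mm thick (z).

The beam spans the tops of two stools placed 1280 mm apart, resting at z = 387 mm.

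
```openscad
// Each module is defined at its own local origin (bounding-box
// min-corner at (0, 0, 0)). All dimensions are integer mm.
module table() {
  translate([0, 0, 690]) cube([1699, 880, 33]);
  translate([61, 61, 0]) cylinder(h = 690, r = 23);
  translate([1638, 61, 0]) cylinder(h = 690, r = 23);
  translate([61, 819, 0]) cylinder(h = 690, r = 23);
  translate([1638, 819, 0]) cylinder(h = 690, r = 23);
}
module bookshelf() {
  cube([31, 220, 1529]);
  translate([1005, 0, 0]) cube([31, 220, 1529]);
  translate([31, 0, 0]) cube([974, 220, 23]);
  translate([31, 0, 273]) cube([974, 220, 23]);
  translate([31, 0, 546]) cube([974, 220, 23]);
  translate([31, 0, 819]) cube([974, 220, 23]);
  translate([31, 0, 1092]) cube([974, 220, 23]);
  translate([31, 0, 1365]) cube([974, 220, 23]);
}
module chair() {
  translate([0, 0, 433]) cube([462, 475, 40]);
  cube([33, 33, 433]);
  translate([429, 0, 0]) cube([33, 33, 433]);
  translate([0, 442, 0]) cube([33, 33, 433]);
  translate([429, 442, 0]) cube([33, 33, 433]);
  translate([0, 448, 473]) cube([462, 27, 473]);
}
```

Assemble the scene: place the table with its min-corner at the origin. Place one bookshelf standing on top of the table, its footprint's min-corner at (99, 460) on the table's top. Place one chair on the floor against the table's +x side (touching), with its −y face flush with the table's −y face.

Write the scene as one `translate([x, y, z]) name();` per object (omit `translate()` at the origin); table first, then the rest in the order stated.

table();
translate([99, 460, 723]) bookshelf();
translate([1699, 0, 0]) chair();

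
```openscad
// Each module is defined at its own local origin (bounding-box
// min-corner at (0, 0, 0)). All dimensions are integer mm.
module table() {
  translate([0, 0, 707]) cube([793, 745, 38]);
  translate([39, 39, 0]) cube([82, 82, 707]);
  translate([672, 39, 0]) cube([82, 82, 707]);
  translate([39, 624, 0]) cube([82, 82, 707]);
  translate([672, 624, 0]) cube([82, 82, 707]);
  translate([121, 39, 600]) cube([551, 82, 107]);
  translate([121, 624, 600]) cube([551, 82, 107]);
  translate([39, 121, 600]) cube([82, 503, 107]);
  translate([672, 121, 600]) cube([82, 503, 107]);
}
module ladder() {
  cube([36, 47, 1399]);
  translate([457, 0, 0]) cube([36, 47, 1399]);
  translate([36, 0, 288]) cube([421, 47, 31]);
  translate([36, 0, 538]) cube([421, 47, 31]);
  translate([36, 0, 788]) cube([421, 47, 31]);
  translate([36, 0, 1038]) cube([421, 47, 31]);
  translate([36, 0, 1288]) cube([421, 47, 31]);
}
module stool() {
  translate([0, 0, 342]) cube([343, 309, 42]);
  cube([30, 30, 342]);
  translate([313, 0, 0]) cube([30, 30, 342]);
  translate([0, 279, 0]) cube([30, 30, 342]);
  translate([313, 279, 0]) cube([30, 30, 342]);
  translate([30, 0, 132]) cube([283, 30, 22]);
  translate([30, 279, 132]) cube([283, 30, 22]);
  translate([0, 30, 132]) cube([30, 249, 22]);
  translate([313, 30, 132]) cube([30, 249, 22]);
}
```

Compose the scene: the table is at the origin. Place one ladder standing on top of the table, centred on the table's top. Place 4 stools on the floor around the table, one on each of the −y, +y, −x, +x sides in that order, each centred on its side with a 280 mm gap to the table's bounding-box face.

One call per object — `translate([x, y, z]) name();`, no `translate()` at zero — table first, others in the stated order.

table();
translate([150, 349, 745]) ladder();
translate([225, -589, 0]) stool();
translate([225, 1025, 0]) stool();
translate([-623, 218, 0]) stool();
translate([1073, 218, 0]) stool();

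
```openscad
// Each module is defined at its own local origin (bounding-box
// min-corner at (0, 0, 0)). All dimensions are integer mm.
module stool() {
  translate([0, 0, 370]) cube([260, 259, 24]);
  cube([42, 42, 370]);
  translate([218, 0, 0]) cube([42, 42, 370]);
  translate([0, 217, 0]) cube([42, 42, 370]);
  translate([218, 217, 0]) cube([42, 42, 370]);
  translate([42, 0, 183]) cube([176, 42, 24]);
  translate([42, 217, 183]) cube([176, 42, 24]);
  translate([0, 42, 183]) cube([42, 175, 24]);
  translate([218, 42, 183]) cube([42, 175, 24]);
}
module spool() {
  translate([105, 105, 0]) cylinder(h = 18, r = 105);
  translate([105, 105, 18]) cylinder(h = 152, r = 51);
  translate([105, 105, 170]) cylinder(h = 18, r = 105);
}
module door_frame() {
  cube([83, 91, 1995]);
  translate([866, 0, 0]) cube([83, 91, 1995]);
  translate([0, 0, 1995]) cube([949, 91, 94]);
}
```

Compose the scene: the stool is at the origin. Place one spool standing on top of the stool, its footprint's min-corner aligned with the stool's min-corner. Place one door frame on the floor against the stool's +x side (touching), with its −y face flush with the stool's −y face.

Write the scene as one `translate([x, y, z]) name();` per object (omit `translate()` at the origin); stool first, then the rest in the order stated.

stool();
translate([0, 0, 394]) spool();
translate([260, 0, 0]) door_frame();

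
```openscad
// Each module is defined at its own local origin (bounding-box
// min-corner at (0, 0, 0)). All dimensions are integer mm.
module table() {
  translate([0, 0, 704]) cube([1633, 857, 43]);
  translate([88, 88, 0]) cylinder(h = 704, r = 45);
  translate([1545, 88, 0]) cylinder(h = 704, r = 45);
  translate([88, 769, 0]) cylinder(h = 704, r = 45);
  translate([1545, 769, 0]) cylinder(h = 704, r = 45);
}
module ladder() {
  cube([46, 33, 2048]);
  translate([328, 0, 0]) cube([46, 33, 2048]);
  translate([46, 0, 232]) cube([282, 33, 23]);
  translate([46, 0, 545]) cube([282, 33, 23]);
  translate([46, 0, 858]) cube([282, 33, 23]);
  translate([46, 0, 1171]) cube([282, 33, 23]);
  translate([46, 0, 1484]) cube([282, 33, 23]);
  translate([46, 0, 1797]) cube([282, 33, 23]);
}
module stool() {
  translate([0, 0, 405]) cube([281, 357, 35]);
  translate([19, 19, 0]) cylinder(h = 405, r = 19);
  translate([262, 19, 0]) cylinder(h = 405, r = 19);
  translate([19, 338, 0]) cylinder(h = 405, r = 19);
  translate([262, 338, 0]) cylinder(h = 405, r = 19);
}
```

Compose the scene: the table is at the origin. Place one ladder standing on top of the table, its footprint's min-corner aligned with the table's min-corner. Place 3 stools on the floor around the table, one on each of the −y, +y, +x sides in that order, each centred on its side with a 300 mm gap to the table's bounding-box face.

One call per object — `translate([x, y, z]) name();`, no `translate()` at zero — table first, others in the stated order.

table();
translate([0, 0, 747]) ladder();
translate([676, -657, 0]) stool();
translate([676, 1157, 0]) stool();
translate([1933, 250, 0]) stool();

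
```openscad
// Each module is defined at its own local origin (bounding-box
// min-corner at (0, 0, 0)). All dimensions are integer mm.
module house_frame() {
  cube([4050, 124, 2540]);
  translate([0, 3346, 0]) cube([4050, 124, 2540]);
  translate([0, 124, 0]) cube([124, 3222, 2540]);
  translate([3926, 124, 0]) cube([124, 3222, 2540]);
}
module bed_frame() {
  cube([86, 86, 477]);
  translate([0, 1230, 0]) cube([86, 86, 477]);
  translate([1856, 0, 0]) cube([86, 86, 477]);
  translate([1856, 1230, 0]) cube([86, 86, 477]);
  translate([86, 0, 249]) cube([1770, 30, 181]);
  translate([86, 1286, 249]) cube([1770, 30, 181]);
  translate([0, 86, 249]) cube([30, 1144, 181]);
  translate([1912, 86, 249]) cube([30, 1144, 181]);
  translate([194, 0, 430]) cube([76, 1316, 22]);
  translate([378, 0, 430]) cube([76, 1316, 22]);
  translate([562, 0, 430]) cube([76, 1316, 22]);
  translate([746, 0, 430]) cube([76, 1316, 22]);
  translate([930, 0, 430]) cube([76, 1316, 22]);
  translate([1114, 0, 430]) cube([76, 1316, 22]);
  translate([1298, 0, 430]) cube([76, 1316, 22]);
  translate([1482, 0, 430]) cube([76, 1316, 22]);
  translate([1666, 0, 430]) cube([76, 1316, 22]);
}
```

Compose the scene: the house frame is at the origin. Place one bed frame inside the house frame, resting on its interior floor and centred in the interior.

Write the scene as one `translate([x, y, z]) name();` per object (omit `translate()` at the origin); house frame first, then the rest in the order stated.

house_frame();
translate([1054, 1077, 0]) bed_frame();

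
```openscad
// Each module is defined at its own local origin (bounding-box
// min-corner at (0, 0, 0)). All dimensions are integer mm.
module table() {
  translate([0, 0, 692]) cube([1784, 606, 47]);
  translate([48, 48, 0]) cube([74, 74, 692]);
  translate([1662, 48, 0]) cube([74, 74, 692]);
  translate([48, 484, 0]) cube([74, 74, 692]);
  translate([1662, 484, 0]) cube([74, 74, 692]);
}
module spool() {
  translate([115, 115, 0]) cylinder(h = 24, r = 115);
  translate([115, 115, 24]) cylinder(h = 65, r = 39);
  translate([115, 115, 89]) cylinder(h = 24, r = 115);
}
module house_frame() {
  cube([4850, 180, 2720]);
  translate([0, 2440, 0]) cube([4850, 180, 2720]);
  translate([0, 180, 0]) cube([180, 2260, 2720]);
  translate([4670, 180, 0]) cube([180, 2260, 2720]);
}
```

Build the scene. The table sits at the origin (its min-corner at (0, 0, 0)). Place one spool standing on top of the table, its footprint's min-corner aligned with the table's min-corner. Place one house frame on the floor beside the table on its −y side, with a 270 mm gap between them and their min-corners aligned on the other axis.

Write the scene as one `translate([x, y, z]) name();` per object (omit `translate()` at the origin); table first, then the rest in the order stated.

table();
translate([0, 0, 739]) spool();
translate([0, -2890, 0]) house_frame();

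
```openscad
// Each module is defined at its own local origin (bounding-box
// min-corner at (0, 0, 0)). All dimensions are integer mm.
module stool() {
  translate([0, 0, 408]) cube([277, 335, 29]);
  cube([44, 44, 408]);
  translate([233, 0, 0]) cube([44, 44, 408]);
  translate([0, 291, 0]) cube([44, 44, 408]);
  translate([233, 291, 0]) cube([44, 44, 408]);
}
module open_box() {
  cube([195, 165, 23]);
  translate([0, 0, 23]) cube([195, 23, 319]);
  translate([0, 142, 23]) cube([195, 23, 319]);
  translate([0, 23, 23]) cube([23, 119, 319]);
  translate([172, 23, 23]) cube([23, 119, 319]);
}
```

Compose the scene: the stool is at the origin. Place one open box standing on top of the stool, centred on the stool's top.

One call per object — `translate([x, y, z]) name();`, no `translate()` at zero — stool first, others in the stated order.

stool();
translate([41, 85, 437]) open_box();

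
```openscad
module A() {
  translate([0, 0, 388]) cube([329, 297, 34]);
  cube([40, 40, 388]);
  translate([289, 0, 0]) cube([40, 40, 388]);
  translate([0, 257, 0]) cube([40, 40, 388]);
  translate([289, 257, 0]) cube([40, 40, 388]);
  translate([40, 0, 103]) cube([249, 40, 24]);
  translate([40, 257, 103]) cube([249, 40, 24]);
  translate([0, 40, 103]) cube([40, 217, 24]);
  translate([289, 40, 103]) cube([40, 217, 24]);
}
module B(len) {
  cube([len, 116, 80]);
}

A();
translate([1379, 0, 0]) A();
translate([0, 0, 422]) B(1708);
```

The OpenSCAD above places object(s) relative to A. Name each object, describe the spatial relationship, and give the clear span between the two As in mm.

A is a stool. B is a beam. A beam spans the tops of two stools. The clear span between the two stools is 1050 mm.

Second stool starts at x = 1379; first ends at x = 329; clear span = 1379 − 329 = 1050 mm.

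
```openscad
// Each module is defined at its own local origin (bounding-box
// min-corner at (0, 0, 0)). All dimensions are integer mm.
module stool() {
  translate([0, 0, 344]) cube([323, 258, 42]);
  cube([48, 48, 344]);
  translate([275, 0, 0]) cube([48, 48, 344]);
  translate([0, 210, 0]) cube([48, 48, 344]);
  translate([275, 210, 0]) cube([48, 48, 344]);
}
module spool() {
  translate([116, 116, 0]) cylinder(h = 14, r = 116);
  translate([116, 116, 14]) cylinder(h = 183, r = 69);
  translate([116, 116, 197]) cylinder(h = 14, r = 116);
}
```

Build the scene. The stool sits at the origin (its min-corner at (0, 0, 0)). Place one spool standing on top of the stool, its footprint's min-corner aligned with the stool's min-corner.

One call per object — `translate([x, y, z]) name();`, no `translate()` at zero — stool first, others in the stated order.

stool();
translate([0, 0, 386]) spool();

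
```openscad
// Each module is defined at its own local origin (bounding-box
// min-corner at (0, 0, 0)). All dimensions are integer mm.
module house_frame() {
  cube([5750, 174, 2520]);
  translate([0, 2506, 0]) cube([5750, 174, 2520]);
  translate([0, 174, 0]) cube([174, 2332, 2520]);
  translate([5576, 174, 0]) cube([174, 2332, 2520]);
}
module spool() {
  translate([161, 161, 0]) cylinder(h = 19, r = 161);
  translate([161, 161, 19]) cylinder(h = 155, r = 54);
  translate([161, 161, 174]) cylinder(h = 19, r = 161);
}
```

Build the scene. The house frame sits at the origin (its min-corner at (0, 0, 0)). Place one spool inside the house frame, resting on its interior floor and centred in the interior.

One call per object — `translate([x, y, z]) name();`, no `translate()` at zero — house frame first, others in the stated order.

house_frame();
translate([2714, 1179, 0]) spool();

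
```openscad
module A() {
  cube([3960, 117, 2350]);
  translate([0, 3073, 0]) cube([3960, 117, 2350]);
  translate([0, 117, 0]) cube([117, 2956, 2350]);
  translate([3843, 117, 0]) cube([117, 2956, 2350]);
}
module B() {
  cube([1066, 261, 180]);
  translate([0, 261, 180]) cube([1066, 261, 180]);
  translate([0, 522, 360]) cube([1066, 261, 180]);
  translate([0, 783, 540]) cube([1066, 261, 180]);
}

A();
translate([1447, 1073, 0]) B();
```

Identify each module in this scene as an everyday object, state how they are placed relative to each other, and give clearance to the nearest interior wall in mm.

Clearances: x = 1330, y = 956; minimum 956 mm.

A is a house frame. B is a staircase. The staircase sits inside the house frame, centred. The clearance to the nearest interior wall is 956 mm.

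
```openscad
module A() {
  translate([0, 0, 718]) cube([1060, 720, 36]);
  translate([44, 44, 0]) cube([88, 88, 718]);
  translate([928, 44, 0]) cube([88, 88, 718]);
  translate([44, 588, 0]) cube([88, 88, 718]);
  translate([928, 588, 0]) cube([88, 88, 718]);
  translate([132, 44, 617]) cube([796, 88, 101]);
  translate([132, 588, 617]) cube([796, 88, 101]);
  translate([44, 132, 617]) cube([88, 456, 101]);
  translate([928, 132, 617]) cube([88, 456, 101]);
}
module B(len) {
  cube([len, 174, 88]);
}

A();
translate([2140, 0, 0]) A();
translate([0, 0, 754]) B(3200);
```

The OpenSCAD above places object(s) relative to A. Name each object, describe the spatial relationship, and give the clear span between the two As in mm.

A is a table. B is a beam. A beam spans the tops of two tables. The clear span between the two tables is 1080 mm.

Second table starts at x = 2140; first ends at x = 1060; clear span = 2140 − 1060 = 1080 mm.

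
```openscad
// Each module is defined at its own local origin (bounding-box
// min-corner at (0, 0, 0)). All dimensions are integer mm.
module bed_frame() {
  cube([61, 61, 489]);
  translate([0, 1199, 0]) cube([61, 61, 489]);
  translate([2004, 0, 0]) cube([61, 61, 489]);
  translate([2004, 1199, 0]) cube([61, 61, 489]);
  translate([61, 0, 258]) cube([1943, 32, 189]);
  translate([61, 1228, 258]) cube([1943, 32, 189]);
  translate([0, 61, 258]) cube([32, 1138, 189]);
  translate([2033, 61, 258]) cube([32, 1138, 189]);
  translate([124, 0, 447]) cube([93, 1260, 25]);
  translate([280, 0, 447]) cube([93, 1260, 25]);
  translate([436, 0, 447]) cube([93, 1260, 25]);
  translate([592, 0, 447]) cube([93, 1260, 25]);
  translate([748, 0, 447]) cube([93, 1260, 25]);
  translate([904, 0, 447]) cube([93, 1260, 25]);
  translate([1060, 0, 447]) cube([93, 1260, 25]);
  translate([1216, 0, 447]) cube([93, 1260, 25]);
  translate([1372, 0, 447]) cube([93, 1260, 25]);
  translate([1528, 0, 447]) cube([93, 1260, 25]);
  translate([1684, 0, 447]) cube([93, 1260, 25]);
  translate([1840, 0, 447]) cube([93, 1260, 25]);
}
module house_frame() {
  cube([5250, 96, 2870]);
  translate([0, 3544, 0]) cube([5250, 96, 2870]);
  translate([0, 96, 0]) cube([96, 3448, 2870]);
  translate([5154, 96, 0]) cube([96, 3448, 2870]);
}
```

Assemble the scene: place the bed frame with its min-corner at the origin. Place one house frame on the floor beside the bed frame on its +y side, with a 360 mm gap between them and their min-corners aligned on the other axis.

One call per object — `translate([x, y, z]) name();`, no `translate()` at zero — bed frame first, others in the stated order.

bed_frame();
translate([0, 1620, 0]) house_frame();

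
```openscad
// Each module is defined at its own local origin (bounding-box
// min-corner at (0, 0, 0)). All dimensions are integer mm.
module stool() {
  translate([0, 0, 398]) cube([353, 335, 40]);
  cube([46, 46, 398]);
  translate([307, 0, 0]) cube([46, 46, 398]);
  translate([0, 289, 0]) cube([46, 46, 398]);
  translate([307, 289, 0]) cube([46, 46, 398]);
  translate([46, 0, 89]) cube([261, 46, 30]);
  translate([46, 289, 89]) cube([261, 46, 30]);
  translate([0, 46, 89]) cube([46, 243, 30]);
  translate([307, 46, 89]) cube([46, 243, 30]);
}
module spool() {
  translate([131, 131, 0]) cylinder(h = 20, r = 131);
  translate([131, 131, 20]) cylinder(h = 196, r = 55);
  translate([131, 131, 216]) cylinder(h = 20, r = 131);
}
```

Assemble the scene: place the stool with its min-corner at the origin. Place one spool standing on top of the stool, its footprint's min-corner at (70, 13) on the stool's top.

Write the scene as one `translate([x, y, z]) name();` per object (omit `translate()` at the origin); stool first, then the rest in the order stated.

stool();
translate([70, 13, 438]) spool();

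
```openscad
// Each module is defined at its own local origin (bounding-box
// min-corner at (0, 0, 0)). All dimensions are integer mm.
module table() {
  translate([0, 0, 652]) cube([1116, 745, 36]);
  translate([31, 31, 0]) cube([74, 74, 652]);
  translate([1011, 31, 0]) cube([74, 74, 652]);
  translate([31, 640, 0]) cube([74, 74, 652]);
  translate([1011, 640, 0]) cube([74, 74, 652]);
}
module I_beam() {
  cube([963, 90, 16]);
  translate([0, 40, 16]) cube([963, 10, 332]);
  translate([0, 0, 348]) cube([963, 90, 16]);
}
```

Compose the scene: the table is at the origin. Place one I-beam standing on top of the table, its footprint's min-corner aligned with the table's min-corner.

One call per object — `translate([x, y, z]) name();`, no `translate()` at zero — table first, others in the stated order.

table();
translate([0, 0, 688]) I_beam();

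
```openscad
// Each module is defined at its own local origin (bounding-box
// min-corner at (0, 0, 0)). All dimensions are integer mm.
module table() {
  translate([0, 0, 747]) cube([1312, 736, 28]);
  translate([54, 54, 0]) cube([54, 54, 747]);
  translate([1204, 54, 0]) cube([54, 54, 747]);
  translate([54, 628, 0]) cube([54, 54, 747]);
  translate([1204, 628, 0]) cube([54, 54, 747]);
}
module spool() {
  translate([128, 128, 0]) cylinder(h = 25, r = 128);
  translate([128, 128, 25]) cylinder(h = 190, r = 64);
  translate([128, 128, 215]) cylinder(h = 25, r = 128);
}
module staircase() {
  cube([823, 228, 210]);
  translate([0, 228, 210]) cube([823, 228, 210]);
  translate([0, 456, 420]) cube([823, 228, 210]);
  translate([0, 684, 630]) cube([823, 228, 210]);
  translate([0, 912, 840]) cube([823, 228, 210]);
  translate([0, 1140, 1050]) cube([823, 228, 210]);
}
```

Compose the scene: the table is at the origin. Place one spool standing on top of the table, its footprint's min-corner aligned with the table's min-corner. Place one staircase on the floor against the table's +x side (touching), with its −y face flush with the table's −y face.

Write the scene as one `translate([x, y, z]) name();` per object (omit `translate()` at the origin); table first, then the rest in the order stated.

table();
translate([0, 0, 775]) spool();
translate([1312, 0, 0]) staircase();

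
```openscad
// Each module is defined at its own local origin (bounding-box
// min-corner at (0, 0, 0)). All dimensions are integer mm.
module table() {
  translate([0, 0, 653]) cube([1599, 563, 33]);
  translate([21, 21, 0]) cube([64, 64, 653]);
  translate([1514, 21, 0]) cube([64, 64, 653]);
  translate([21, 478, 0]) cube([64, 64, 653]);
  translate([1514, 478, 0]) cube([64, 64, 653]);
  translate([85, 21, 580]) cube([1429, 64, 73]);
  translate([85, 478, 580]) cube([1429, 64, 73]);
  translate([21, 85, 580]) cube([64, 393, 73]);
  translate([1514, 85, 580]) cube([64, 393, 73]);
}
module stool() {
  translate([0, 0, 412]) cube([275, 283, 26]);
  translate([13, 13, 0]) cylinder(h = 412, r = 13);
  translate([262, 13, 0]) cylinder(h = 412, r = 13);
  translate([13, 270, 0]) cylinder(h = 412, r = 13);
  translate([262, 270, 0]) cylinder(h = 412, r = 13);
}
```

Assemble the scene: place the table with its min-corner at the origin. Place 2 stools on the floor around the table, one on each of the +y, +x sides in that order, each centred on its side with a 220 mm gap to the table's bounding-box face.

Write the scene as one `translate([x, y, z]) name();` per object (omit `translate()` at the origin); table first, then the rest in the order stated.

table();
translate([662, 783, 0]) stool();
translate([1819, 140, 0]) stool();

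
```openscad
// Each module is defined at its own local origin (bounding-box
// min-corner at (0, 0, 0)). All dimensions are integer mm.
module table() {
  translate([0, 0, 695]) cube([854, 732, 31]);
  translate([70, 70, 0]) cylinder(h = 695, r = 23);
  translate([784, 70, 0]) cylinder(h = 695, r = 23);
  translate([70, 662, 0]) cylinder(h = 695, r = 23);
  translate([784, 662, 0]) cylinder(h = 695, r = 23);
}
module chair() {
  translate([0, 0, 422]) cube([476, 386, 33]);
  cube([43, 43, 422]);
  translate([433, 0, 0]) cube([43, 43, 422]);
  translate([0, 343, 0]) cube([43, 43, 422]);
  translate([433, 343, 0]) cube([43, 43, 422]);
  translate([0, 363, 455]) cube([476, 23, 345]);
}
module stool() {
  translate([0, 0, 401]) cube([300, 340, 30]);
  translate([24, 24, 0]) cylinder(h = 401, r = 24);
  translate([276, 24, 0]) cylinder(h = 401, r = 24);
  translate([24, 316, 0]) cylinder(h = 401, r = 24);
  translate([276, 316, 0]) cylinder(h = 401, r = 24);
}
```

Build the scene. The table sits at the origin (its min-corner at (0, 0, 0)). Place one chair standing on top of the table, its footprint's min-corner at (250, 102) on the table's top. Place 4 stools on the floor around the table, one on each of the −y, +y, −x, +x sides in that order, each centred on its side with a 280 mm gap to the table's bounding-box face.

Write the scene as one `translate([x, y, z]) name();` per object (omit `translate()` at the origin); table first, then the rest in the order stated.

table();
translate([250, 102, 726]) chair();
translate([277, -620, 0]) stool();
translate([277, 1012, 0]) stool();
translate([-580, 196, 0]) stool();
translate([1134, 196, 0]) stool();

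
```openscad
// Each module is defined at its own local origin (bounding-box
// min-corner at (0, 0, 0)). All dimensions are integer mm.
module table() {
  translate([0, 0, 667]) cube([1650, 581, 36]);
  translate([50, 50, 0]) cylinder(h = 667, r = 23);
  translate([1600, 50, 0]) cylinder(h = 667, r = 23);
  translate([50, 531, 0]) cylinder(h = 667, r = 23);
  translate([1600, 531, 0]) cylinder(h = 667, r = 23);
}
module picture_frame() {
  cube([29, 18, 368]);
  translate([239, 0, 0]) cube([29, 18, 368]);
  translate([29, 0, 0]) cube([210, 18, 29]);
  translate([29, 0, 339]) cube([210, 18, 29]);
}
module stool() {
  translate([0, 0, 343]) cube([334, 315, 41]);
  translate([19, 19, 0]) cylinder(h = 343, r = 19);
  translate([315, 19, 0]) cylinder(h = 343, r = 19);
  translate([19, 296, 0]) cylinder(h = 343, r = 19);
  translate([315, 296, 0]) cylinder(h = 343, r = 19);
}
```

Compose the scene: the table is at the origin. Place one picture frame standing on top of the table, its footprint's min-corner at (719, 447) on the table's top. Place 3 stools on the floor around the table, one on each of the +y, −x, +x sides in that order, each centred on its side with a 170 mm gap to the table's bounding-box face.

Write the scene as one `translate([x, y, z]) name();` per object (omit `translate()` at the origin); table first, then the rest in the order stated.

table();
translate([719, 447, 703]) picture_frame();
translate([658, 751, 0]) stool();
translate([-504, 133, 0]) stool();
translate([1820, 133, 0]) stool();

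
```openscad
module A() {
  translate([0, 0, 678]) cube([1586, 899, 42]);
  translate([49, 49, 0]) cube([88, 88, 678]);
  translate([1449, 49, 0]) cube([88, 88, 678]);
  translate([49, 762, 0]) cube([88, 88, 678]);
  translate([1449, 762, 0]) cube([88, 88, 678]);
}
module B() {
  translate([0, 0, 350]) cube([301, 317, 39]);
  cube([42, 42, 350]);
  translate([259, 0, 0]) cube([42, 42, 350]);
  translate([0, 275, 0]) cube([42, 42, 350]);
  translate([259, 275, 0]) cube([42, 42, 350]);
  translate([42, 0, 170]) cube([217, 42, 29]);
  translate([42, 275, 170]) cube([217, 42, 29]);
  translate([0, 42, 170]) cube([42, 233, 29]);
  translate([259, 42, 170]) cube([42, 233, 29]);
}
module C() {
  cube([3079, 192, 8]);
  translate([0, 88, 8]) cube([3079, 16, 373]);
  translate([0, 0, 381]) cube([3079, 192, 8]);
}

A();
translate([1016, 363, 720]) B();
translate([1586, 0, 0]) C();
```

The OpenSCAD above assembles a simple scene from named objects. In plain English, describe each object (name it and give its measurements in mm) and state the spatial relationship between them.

A is a table with a 1586×899 mm rectangular top, 42 mm thick, top surface at z = 720 mm, supported by four 88×88 mm square legs, each inset 49 mm from the nearest pair of top edges, running from the floor.

B is a four-legged stool. The seat is a 301×317×39 mm slab whose top surface is at z = 389 mm; four square legs, each 42×42 mm in cross-section, run from the floor (z = 0) to the underside of the seat, each flush with a corner of the seat. Four stretchers, 42 mm wide and 29 mm tall, connect adjacent legs with their undersides at z = 170 mm, each running between the inner faces of the legs it joins and aligned with the legs' outer faces on the other axis.

C is an I-beam lying along x, 3079 mm long. Overall section height 389 mm. Two flanges 192 mm wide (y) and 8 mm thick, one on the floor and one at the top; a web 16 mm thick runs between them, centred on the flange width.

The stool is on top of the table. The I-beam is against the table's +x side, with their −y faces flush.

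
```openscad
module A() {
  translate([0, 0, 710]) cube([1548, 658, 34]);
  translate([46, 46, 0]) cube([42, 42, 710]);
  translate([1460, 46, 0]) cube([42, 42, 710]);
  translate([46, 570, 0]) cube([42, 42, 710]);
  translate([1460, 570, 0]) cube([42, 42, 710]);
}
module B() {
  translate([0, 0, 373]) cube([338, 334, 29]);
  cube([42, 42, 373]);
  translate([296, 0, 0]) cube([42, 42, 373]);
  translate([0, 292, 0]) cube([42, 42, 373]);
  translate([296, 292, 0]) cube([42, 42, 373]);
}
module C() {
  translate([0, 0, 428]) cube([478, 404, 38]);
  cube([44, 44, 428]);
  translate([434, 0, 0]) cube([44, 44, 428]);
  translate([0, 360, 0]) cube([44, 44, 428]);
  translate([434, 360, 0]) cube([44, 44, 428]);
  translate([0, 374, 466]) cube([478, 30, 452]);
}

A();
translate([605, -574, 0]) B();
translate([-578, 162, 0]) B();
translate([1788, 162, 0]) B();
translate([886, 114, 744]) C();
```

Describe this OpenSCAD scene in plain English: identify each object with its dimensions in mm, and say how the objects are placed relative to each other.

A is a table with a 1548×658 mm rectangular top, 34 mm thick, top surface at z = 744 mm, supported by four 42×42 mm square legs, each inset 46 mm from the nearest pair of top edges, running from the floor.

B is a four-legged stool. The seat is a 338×334×29 mm slab whose top surface is at z = 402 mm; four square legs, each 42×42 mm in cross-section, run from the floor (z = 0) to the underside of the seat, each flush with a corner of the seat.

C is a chair. The seat is a 478×404×38 mm slab with its top at z = 466 mm, on four 44×44 mm corner legs (flush with the seat edges, standing on z = 0). A flat backrest 30 mm thick, 452 mm tall, spans the full seat width and rises from the seat top along its +y edge, rear face flush with the rear of the seat.

Three stools sit around the table at the −y, −x, +x sides. The chair is on top of the table.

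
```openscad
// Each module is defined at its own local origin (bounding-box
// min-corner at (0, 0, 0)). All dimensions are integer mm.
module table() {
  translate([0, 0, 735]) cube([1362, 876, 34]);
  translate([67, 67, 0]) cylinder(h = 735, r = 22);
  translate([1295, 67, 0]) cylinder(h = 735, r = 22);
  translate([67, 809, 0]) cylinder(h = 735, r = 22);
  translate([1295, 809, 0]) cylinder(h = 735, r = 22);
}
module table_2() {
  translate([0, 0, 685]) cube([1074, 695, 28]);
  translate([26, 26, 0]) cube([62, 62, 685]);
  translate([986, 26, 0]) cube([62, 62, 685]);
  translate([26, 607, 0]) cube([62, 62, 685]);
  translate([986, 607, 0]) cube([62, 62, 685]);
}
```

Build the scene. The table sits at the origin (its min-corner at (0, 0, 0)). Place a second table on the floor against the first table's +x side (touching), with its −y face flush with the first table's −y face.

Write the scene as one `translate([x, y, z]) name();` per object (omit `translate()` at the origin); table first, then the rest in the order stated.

table();
translate([1362, 0, 0]) table_2();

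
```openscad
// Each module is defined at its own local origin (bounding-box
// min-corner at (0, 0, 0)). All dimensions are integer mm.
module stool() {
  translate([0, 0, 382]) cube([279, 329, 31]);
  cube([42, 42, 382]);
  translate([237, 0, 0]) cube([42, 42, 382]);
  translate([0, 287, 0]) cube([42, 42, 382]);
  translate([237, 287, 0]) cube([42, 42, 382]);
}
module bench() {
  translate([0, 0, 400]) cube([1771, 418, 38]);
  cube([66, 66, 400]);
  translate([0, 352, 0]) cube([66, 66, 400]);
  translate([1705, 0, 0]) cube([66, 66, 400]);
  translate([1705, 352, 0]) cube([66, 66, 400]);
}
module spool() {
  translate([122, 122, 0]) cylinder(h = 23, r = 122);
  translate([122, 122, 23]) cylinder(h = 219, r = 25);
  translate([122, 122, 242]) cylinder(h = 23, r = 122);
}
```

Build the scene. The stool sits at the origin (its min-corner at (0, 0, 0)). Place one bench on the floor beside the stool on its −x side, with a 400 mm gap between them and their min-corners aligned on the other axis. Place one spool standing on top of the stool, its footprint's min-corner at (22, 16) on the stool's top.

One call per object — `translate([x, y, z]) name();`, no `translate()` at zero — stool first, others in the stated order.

stool();
translate([-2171, 0, 0]) bench();
translate([22, 16, 413]) spool();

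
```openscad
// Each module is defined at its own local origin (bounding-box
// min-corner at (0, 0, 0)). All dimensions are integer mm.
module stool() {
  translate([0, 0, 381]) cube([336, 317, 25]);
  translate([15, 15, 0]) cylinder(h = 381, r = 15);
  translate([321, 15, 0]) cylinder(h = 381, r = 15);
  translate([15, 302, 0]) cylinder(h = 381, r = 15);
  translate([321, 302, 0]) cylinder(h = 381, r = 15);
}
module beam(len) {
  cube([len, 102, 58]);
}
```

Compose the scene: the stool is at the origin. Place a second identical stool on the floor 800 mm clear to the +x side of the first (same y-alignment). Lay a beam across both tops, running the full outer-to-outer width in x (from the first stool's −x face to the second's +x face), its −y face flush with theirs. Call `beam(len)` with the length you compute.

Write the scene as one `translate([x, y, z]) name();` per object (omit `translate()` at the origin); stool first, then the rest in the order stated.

stool();
translate([1136, 0, 0]) stool();
translate([0, 0, 406]) beam(1472);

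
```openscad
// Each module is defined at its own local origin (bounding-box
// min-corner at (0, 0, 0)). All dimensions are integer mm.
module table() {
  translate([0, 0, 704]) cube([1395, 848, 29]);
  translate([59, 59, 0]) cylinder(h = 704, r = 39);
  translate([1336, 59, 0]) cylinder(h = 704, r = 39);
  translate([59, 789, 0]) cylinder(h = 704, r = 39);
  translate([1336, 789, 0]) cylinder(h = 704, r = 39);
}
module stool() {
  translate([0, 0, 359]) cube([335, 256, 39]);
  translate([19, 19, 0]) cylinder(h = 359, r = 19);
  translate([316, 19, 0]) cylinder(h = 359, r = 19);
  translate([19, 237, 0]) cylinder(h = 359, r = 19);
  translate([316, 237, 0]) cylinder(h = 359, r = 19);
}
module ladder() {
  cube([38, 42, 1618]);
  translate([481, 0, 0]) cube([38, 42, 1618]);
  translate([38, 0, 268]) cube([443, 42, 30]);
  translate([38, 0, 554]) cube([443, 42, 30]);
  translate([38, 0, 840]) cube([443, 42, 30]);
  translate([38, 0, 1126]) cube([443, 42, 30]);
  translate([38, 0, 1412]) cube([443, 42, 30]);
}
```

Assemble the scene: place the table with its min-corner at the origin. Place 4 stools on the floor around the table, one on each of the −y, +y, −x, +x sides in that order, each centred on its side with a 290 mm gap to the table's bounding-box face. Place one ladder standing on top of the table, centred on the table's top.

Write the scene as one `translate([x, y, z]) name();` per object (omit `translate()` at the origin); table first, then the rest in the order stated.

table();
translate([530, -546, 0]) stool();
translate([530, 1138, 0]) stool();
translate([-625, 296, 0]) stool();
translate([1685, 296, 0]) stool();
translate([438, 403, 733]) ladder();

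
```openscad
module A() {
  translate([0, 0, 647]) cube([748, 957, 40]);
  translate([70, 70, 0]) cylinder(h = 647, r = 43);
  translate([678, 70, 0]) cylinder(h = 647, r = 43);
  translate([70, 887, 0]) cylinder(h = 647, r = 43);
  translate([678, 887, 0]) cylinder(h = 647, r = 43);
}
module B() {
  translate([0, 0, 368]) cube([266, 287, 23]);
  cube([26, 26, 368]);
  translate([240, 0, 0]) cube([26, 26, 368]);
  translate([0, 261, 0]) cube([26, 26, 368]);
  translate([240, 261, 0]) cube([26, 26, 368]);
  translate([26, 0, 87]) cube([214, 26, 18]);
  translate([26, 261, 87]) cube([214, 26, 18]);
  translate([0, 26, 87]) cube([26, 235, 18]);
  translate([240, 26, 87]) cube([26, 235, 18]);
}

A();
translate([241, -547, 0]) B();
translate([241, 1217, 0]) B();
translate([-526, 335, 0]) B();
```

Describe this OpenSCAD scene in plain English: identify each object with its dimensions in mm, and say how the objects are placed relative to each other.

A is a table with a 748×957 mm rectangular top, 40 mm thick, top surface at z = 687 mm, supported by four round legs of 86 mm diameter, each leg's bounding box inset 27 mm from the nearest pair of top edges, running from the floor.

B is a four-legged stool. The seat is 266×287 mm, 23 mm thick, top at z = 391 mm. It stands on four square legs, each 26×26 mm in cross-section, from z = 0 to the seat underside, each flush with a corner of the seat. Four stretchers, 26 mm wide and 18 mm tall, connect adjacent legs with their undersides at z = 87 mm, each running between the inner faces of the legs it joins and aligned with the legs' outer faces on the other axis.

Three stools sit around the table at the −y, +y, −x sides.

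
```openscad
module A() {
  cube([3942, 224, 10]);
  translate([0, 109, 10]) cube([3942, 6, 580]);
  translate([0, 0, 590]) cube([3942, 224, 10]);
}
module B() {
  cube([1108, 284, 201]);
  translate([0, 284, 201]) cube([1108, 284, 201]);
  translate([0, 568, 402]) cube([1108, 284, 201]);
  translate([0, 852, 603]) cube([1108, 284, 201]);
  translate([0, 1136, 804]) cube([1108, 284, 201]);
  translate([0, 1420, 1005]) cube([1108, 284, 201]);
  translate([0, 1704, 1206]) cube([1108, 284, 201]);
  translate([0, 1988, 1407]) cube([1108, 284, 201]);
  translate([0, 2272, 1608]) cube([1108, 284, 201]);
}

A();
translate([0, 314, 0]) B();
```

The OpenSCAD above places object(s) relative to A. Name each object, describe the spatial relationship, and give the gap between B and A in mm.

A is an I-beam. B is a staircase. The staircase is on the floor beside the I-beam on its +y side. The gap between the staircase and the I-beam is 90 mm.

The staircase's nearest face is 90 mm from the I-beam's +y face.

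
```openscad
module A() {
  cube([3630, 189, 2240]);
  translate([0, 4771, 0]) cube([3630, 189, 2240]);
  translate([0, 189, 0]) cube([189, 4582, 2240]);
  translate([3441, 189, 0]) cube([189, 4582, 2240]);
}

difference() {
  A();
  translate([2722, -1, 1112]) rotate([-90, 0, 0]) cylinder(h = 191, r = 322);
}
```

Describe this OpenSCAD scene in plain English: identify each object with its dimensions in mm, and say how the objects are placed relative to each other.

A is a box-shaped house frame (walls only): outside footprint 3630×4960 mm, wall height 2240 mm, wall thickness 189 mm. The two y-facing walls run the full x-width; the two x-facing walls fit between the inner faces of the y-facing walls.

The house frame has a circular hole of radius 322 mm through its front wall, centred at (x = 2722, z = 1112).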